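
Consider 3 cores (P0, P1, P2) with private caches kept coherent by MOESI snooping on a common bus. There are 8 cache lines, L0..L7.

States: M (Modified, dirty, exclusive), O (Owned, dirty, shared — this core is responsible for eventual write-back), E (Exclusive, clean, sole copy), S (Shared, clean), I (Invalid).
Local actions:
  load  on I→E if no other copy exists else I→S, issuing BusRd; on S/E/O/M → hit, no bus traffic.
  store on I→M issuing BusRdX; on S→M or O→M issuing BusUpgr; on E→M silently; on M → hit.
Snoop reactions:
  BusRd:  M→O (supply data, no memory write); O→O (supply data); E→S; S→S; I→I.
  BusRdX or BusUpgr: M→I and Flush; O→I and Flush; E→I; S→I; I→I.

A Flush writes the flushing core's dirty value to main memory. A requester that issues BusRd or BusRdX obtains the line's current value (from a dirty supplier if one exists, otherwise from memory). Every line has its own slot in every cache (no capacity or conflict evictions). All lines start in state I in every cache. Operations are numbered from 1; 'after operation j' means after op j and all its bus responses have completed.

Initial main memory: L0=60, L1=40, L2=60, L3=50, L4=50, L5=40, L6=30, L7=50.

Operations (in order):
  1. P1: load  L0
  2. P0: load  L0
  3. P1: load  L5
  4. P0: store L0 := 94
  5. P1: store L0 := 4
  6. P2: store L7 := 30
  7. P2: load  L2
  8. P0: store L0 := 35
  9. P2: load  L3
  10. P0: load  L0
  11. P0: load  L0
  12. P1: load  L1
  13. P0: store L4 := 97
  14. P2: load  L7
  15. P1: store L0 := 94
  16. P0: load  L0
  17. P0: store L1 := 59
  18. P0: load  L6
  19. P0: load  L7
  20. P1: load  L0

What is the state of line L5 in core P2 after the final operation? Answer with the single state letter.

state = I

  op1 P1: load  L0 → I/E/I on L0; bus BusRd; mem=60
  op2 P0: load  L0 → S/S/I on L0; bus BusRd; mem=60
  op3 P1: load  L5 → I/E/I on L5; bus BusRd; mem=40
  op4 P0: store L0 := 94 → M/I/I on L0; bus BusUpgr; mem=60
  op5 P1: store L0 := 4 → I/M/I on L0; bus BusRdX Flush; mem=94
  op6 P2: store L7 := 30 → I/I/M on L7; bus BusRdX; mem=50
  op7 P2: load  L2 → I/I/E on L2; bus BusRd; mem=60
  op8 P0: store L0 := 35 → M/I/I on L0; bus BusRdX Flush; mem=4
  op9 P2: load  L3 → I/I/E on L3; bus BusRd; mem=50
  op10 P0: load  L0 → M/I/I on L0; bus (none); mem=4
  op11 P0: load  L0 → M/I/I on L0; bus (none); mem=4
  op12 P1: load  L1 → I/E/I on L1; bus BusRd; mem=40
  op13 P0: store L4 := 97 → M/I/I on L4; bus BusRdX; mem=50
  op14 P2: load  L7 → I/I/M on L7; bus (none); mem=50
  op15 P1: store L0 := 94 → I/M/I on L0; bus BusRdX Flush; mem=35
  op16 P0: load  L0 → S/O/I on L0; bus BusRd; mem=35
  op17 P0: store L1 := 59 → M/I/I on L1; bus BusRdX; mem=40
  op18 P0: load  L6 → E/I/I on L6; bus BusRd; mem=30
  op19 P0: load  L7 → S/I/O on L7; bus BusRd; mem=50
  op20 P1: load  L0 → S/O/I on L0; bus (none); mem=35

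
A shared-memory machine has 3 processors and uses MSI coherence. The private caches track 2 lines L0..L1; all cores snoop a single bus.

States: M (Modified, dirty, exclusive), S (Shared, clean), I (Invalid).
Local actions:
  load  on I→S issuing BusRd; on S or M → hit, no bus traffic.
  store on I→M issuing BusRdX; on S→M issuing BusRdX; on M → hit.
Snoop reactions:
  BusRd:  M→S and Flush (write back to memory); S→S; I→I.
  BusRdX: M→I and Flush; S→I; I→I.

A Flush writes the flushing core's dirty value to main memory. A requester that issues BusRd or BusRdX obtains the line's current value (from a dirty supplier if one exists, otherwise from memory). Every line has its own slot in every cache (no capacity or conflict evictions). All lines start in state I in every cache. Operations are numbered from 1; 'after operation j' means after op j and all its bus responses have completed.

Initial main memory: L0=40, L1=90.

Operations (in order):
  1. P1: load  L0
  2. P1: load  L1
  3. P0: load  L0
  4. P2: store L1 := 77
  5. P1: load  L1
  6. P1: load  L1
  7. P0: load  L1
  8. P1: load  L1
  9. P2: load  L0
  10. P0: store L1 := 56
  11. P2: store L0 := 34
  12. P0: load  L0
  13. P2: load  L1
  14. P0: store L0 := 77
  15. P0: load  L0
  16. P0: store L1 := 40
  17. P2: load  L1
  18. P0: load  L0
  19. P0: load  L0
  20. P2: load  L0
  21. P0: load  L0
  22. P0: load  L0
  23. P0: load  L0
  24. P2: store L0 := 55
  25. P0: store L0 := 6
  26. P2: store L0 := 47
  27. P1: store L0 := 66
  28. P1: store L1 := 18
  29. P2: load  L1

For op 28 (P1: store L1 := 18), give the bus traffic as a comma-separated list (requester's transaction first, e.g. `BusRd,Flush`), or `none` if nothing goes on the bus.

1. P1: load  L0  bus=[BusRd]  L0: P0=I P1=S P2=I  mem[L0]=40
2. P1: load  L1  bus=[BusRd]  L1: P0=I P1=S P2=I  mem[L1]=90
3. P0: load  L0  bus=[BusRd]  L0: P0=S P1=S P2=I  mem[L0]=40
4. P2: store L1 := 77  bus=[BusRdX]  L1: P0=I P1=I P2=M  mem[L1]=90
5. P1: load  L1  bus=[BusRd,Flush]  L1: P0=I P1=S P2=S  mem[L1]=77
6. P1: load  L1  bus=[-]  L1: P0=I P1=S P2=S  mem[L1]=77
7. P0: load  L1  bus=[BusRd]  L1: P0=S P1=S P2=S  mem[L1]=77
8. P1: load  L1  bus=[-]  L1: P0=S P1=S P2=S  mem[L1]=77
9. P2: load  L0  bus=[BusRd]  L0: P0=S P1=S P2=S  mem[L0]=40
10. P0: store L1 := 56  bus=[BusRdX]  L1: P0=M P1=I P2=I  mem[L1]=77
11. P2: store L0 := 34  bus=[BusRdX]  L0: P0=I P1=I P2=M  mem[L0]=40
12. P0: load  L0  bus=[BusRd,Flush]  L0: P0=S P1=I P2=S  mem[L0]=34
13. P2: load  L1  bus=[BusRd,Flush]  L1: P0=S P1=I P2=S  mem[L1]=56
14. P0: store L0 := 77  bus=[BusRdX]  L0: P0=M P1=I P2=I  mem[L0]=34
15. P0: load  L0  bus=[-]  L0: P0=M P1=I P2=I  mem[L0]=34
16. P0: store L1 := 40  bus=[BusRdX]  L1: P0=M P1=I P2=I  mem[L1]=56
17. P2: load  L1  bus=[BusRd,Flush]  L1: P0=S P1=I P2=S  mem[L1]=40
18. P0: load  L0  bus=[-]  L0: P0=M P1=I P2=I  mem[L0]=34
19. P0: load  L0  bus=[-]  L0: P0=M P1=I P2=I  mem[L0]=34
20. P2: load  L0  bus=[BusRd,Flush]  L0: P0=S P1=I P2=S  mem[L0]=77
21. P0: load  L0  bus=[-]  L0: P0=S P1=I P2=S  mem[L0]=77
22. P0: load  L0  bus=[-]  L0: P0=S P1=I P2=S  mem[L0]=77
23. P0: load  L0  bus=[-]  L0: P0=S P1=I P2=S  mem[L0]=77
24. P2: store L0 := 55  bus=[BusRdX]  L0: P0=I P1=I P2=M  mem[L0]=77
25. P0: store L0 := 6  bus=[BusRdX,Flush]  L0: P0=M P1=I P2=I  mem[L0]=55
26. P2: store L0 := 47  bus=[BusRdX,Flush]  L0: P0=I P1=I P2=M  mem[L0]=6
27. P1: store L0 := 66  bus=[BusRdX,Flush]  L0: P0=I P1=M P2=I  mem[L0]=47
28. P1: store L1 := 18  bus=[BusRdX]  L1: P0=I P1=M P2=I  mem[L1]=40
29. P2: load  L1  bus=[BusRd,Flush]  L1: P0=I P1=S P2=S  mem[L1]=18

bus = BusRdX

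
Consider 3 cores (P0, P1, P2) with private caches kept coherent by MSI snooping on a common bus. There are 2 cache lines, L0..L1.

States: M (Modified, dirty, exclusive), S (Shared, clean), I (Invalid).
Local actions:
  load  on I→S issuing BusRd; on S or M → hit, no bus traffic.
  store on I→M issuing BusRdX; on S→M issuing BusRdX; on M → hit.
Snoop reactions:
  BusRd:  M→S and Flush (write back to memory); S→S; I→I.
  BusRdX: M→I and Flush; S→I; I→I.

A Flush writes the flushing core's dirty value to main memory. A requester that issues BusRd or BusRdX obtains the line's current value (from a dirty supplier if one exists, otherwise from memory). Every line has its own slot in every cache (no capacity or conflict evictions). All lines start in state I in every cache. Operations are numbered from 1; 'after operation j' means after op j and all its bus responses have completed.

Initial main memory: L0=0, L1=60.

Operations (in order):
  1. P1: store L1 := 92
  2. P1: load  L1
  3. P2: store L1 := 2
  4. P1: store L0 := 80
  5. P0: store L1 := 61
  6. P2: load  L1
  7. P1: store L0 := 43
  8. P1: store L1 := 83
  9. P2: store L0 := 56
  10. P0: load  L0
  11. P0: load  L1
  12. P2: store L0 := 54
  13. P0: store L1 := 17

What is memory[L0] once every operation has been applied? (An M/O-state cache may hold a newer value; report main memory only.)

memory[L0] = 56

[1] P1: store L1 := 92 | P0:I, P1:M(92), P2:I | bus: BusRdX
[2] P1: load  L1 | P0:I, P1:M(92), P2:I | bus: none
[3] P2: store L1 := 2 | P0:I, P1:I, P2:M(2) | bus: BusRdX,Flush
[4] P1: store L0 := 80 | P0:I, P1:M(80), P2:I | bus: BusRdX
[5] P0: store L1 := 61 | P0:M(61), P1:I, P2:I | bus: BusRdX,Flush
[6] P2: load  L1 | P0:S(61), P1:I, P2:S(61) | bus: BusRd,Flush
[7] P1: store L0 := 43 | P0:I, P1:M(43), P2:I | bus: none
[8] P1: store L1 := 83 | P0:I, P1:M(83), P2:I | bus: BusRdX
[9] P2: store L0 := 56 | P0:I, P1:I, P2:M(56) | bus: BusRdX,Flush
[10] P0: load  L0 | P0:S(56), P1:I, P2:S(56) | bus: BusRd,Flush
[11] P0: load  L1 | P0:S(83), P1:S(83), P2:I | bus: BusRd,Flush
[12] P2: store L0 := 54 | P0:I, P1:I, P2:M(54) | bus: BusRdX
[13] P0: store L1 := 17 | P0:M(17), P1:I, P2:I | bus: BusRdX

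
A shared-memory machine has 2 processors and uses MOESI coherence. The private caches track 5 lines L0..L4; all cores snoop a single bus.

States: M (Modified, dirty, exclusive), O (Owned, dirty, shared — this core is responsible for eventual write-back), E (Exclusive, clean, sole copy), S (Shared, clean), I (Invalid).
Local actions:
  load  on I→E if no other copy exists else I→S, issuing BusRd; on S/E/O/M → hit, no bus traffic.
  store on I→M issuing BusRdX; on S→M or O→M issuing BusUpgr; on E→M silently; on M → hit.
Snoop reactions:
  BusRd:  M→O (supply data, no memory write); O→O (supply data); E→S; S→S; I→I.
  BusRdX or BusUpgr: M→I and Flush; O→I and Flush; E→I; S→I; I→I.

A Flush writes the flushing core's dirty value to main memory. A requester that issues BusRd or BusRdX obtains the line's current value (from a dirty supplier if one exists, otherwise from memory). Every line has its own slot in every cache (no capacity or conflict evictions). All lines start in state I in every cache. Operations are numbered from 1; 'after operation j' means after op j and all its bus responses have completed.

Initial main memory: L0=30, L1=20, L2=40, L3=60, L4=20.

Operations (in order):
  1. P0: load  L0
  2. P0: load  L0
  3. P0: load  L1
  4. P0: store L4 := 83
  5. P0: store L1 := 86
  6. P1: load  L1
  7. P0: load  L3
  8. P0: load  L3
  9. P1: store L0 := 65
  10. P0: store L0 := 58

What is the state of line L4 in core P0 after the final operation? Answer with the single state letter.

state = M

[1] P0: load  L0 | P0:E(30), P1:I | bus: BusRd
[2] P0: load  L0 | P0:E(30), P1:I | bus: none
[3] P0: load  L1 | P0:E(20), P1:I | bus: BusRd
[4] P0: store L4 := 83 | P0:M(83), P1:I | bus: BusRdX
[5] P0: store L1 := 86 | P0:M(86), P1:I | bus: none
[6] P1: load  L1 | P0:O(86), P1:S(86) | bus: BusRd
[7] P0: load  L3 | P0:E(60), P1:I | bus: BusRd
[8] P0: load  L3 | P0:E(60), P1:I | bus: none
[9] P1: store L0 := 65 | P0:I, P1:M(65) | bus: BusRdX
[10] P0: store L0 := 58 | P0:M(58), P1:I | bus: BusRdX,Flush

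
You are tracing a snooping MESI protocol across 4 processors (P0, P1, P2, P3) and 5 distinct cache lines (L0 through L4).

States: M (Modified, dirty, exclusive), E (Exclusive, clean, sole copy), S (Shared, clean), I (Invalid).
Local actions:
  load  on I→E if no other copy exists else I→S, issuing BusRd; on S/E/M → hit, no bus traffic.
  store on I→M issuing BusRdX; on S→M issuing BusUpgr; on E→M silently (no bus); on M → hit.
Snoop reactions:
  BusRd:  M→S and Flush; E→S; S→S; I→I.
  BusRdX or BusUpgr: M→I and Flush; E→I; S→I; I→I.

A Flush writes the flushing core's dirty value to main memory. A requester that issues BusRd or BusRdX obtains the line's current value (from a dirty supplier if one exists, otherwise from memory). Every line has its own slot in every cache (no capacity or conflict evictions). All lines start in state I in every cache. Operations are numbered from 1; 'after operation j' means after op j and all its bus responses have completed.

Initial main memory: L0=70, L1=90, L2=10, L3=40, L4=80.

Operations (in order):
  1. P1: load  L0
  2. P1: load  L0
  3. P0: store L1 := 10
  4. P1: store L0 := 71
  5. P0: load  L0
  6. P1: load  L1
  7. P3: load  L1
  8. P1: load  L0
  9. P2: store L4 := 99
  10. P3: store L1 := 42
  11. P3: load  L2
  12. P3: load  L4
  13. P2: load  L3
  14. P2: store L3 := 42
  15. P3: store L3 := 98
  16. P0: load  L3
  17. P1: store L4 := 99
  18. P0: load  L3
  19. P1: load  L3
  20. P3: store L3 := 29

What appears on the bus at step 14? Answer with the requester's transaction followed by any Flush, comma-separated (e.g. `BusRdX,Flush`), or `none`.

[1] P1: load  L0 | P0:I, P1:E(70), P2:I, P3:I | bus: BusRd
[2] P1: load  L0 | P0:I, P1:E(70), P2:I, P3:I | bus: none
[3] P0: store L1 := 10 | P0:M(10), P1:I, P2:I, P3:I | bus: BusRdX
[4] P1: store L0 := 71 | P0:I, P1:M(71), P2:I, P3:I | bus: none
[5] P0: load  L0 | P0:S(71), P1:S(71), P2:I, P3:I | bus: BusRd,Flush
[6] P1: load  L1 | P0:S(10), P1:S(10), P2:I, P3:I | bus: BusRd,Flush
[7] P3: load  L1 | P0:S(10), P1:S(10), P2:I, P3:S(10) | bus: BusRd
[8] P1: load  L0 | P0:S(71), P1:S(71), P2:I, P3:I | bus: none
[9] P2: store L4 := 99 | P0:I, P1:I, P2:M(99), P3:I | bus: BusRdX
[10] P3: store L1 := 42 | P0:I, P1:I, P2:I, P3:M(42) | bus: BusUpgr
[11] P3: load  L2 | P0:I, P1:I, P2:I, P3:E(10) | bus: BusRd
[12] P3: load  L4 | P0:I, P1:I, P2:S(99), P3:S(99) | bus: BusRd,Flush
[13] P2: load  L3 | P0:I, P1:I, P2:E(40), P3:I | bus: BusRd
[14] P2: store L3 := 42 | P0:I, P1:I, P2:M(42), P3:I | bus: none
[15] P3: store L3 := 98 | P0:I, P1:I, P2:I, P3:M(98) | bus: BusRdX,Flush
[16] P0: load  L3 | P0:S(98), P1:I, P2:I, P3:S(98) | bus: BusRd,Flush
[17] P1: store L4 := 99 | P0:I, P1:M(99), P2:I, P3:I | bus: BusRdX
[18] P0: load  L3 | P0:S(98), P1:I, P2:I, P3:S(98) | bus: none
[19] P1: load  L3 | P0:S(98), P1:S(98), P2:I, P3:S(98) | bus: BusRd
[20] P3: store L3 := 29 | P0:I, P1:I, P2:I, P3:M(29) | bus: BusUpgr

bus = none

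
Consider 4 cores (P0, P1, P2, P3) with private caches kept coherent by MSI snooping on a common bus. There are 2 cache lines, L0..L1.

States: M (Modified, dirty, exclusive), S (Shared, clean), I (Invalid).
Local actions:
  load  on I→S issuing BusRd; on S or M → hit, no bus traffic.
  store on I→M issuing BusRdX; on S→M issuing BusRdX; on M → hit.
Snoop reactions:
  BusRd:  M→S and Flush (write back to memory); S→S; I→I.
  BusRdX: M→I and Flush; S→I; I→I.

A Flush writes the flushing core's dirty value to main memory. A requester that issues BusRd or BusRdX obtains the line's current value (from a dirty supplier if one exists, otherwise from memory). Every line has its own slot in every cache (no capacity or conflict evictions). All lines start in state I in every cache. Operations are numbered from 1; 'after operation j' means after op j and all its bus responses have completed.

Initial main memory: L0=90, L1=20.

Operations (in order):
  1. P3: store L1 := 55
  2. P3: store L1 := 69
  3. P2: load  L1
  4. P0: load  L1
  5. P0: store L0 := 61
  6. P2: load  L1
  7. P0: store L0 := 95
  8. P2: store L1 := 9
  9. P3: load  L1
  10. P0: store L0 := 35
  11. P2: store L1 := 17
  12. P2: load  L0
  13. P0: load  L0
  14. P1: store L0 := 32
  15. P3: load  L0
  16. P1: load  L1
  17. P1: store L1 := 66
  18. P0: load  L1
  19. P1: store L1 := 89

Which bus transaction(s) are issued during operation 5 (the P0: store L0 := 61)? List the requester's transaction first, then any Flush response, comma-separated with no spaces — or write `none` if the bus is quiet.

  op1 P3: store L1 := 55 → I/I/I/M on L1; bus BusRdX; mem=20
  op2 P3: store L1 := 69 → I/I/I/M on L1; bus (none); mem=20
  op3 P2: load  L1 → I/I/S/S on L1; bus BusRd Flush; mem=69
  op4 P0: load  L1 → S/I/S/S on L1; bus BusRd; mem=69
  op5 P0: store L0 := 61 → M/I/I/I on L0; bus BusRdX; mem=90
  op6 P2: load  L1 → S/I/S/S on L1; bus (none); mem=69
  op7 P0: store L0 := 95 → M/I/I/I on L0; bus (none); mem=90
  op8 P2: store L1 := 9 → I/I/M/I on L1; bus BusRdX; mem=69
  op9 P3: load  L1 → I/I/S/S on L1; bus BusRd Flush; mem=9
  op10 P0: store L0 := 35 → M/I/I/I on L0; bus (none); mem=90
  op11 P2: store L1 := 17 → I/I/M/I on L1; bus BusRdX; mem=9
  op12 P2: load  L0 → S/I/S/I on L0; bus BusRd Flush; mem=35
  op13 P0: load  L0 → S/I/S/I on L0; bus (none); mem=35
  op14 P1: store L0 := 32 → I/M/I/I on L0; bus BusRdX; mem=35
  op15 P3: load  L0 → I/S/I/S on L0; bus BusRd Flush; mem=32
  op16 P1: load  L1 → I/S/S/I on L1; bus BusRd Flush; mem=17
  op17 P1: store L1 := 66 → I/M/I/I on L1; bus BusRdX; mem=17
  op18 P0: load  L1 → S/S/I/I on L1; bus BusRd Flush; mem=66
  op19 P1: store L1 := 89 → I/M/I/I on L1; bus BusRdX; mem=66

bus = BusRdX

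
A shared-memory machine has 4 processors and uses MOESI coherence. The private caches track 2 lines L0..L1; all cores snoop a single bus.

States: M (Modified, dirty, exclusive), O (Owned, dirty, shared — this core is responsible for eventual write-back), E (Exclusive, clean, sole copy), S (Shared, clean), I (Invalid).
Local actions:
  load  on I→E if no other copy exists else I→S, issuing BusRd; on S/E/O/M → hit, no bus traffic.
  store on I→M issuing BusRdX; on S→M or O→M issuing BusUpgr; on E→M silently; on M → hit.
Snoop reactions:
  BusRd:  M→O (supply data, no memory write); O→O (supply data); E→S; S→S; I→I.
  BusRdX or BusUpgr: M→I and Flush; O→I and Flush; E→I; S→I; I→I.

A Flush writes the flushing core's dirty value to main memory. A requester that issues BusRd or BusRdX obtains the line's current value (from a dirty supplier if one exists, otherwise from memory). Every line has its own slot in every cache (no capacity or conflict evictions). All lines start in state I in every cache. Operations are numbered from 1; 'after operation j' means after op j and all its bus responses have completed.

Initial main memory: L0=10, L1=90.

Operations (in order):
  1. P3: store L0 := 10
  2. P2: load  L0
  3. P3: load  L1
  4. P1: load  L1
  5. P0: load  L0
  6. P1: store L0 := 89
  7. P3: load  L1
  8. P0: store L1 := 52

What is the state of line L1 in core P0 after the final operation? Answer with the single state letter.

step 1: P3: store L0 := 10  ⟶  IIIM  (L0)  txn=BusRdX  M[L0]=10
step 2: P2: load  L0  ⟶  IISO  (L0)  txn=BusRd  M[L0]=10
step 3: P3: load  L1  ⟶  IIIE  (L1)  txn=BusRd  M[L1]=90
step 4: P1: load  L1  ⟶  ISIS  (L1)  txn=BusRd  M[L1]=90
step 5: P0: load  L0  ⟶  SISO  (L0)  txn=BusRd  M[L0]=10
step 6: P1: store L0 := 89  ⟶  IMII  (L0)  txn=BusRdX+Flush  M[L0]=10
step 7: P3: load  L1  ⟶  ISIS  (L1)  txn=∅  M[L1]=90
step 8: P0: store L1 := 52  ⟶  MIII  (L1)  txn=BusRdX  M[L1]=90

state = M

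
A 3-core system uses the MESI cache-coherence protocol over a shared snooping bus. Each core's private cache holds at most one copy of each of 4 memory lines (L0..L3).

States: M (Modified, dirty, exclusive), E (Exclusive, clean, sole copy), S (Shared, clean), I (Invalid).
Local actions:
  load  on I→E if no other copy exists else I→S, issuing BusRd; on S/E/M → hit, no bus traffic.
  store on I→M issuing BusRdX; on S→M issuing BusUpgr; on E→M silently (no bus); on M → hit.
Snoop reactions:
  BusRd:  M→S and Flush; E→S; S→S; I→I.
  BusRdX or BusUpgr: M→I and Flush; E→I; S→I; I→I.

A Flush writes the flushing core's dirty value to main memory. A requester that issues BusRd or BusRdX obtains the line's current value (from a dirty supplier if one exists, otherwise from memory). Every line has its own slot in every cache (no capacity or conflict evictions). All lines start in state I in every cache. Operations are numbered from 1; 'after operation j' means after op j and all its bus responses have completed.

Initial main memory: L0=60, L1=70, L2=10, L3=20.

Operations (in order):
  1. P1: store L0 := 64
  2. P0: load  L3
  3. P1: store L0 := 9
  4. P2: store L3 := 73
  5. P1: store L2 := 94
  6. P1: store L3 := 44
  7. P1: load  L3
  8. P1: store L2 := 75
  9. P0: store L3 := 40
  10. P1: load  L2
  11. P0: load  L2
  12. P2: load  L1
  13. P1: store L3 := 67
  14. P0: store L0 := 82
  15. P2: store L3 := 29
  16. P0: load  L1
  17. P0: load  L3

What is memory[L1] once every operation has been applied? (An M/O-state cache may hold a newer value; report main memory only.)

memory[L1] = 70

1. P1: store L0 := 64  bus=[BusRdX]  L0: P0=I P1=M P2=I  mem[L0]=60
2. P0: load  L3  bus=[BusRd]  L3: P0=E P1=I P2=I  mem[L3]=20
3. P1: store L0 := 9  bus=[-]  L0: P0=I P1=M P2=I  mem[L0]=60
4. P2: store L3 := 73  bus=[BusRdX]  L3: P0=I P1=I P2=M  mem[L3]=20
5. P1: store L2 := 94  bus=[BusRdX]  L2: P0=I P1=M P2=I  mem[L2]=10
6. P1: store L3 := 44  bus=[BusRdX,Flush]  L3: P0=I P1=M P2=I  mem[L3]=73
7. P1: load  L3  bus=[-]  L3: P0=I P1=M P2=I  mem[L3]=73
8. P1: store L2 := 75  bus=[-]  L2: P0=I P1=M P2=I  mem[L2]=10
9. P0: store L3 := 40  bus=[BusRdX,Flush]  L3: P0=M P1=I P2=I  mem[L3]=44
10. P1: load  L2  bus=[-]  L2: P0=I P1=M P2=I  mem[L2]=10
11. P0: load  L2  bus=[BusRd,Flush]  L2: P0=S P1=S P2=I  mem[L2]=75
12. P2: load  L1  bus=[BusRd]  L1: P0=I P1=I P2=E  mem[L1]=70
13. P1: store L3 := 67  bus=[BusRdX,Flush]  L3: P0=I P1=M P2=I  mem[L3]=40
14. P0: store L0 := 82  bus=[BusRdX,Flush]  L0: P0=M P1=I P2=I  mem[L0]=9
15. P2: store L3 := 29  bus=[BusRdX,Flush]  L3: P0=I P1=I P2=M  mem[L3]=67
16. P0: load  L1  bus=[BusRd]  L1: P0=S P1=I P2=S  mem[L1]=70
17. P0: load  L3  bus=[BusRd,Flush]  L3: P0=S P1=I P2=S  mem[L3]=29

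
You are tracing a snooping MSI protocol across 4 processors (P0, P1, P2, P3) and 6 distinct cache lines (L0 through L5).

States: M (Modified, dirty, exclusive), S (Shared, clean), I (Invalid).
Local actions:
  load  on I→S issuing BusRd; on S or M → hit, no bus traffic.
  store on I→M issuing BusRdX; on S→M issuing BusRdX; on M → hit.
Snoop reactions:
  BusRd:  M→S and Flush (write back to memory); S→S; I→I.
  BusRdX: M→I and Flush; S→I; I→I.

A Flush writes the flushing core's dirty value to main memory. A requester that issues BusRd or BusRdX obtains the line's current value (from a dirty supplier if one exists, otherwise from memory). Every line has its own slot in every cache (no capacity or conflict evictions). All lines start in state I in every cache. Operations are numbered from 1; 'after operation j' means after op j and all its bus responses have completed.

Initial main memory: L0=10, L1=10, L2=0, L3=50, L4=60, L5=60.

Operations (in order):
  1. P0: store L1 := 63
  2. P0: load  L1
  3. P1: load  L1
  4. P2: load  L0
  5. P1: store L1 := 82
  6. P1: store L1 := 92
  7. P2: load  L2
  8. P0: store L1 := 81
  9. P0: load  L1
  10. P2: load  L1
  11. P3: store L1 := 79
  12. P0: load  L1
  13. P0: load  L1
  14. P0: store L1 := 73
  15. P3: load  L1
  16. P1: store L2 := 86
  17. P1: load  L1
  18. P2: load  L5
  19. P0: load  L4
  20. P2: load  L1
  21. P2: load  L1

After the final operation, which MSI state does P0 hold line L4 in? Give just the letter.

[1] P0: store L1 := 63 | P0:M(63), P1:I, P2:I, P3:I | bus: BusRdX
[2] P0: load  L1 | P0:M(63), P1:I, P2:I, P3:I | bus: none
[3] P1: load  L1 | P0:S(63), P1:S(63), P2:I, P3:I | bus: BusRd,Flush
[4] P2: load  L0 | P0:I, P1:I, P2:S(10), P3:I | bus: BusRd
[5] P1: store L1 := 82 | P0:I, P1:M(82), P2:I, P3:I | bus: BusRdX
[6] P1: store L1 := 92 | P0:I, P1:M(92), P2:I, P3:I | bus: none
[7] P2: load  L2 | P0:I, P1:I, P2:S(0), P3:I | bus: BusRd
[8] P0: store L1 := 81 | P0:M(81), P1:I, P2:I, P3:I | bus: BusRdX,Flush
[9] P0: load  L1 | P0:M(81), P1:I, P2:I, P3:I | bus: none
[10] P2: load  L1 | P0:S(81), P1:I, P2:S(81), P3:I | bus: BusRd,Flush
[11] P3: store L1 := 79 | P0:I, P1:I, P2:I, P3:M(79) | bus: BusRdX
[12] P0: load  L1 | P0:S(79), P1:I, P2:I, P3:S(79) | bus: BusRd,Flush
[13] P0: load  L1 | P0:S(79), P1:I, P2:I, P3:S(79) | bus: none
[14] P0: store L1 := 73 | P0:M(73), P1:I, P2:I, P3:I | bus: BusRdX
[15] P3: load  L1 | P0:S(73), P1:I, P2:I, P3:S(73) | bus: BusRd,Flush
[16] P1: store L2 := 86 | P0:I, P1:M(86), P2:I, P3:I | bus: BusRdX
[17] P1: load  L1 | P0:S(73), P1:S(73), P2:I, P3:S(73) | bus: BusRd
[18] P2: load  L5 | P0:I, P1:I, P2:S(60), P3:I | bus: BusRd
[19] P0: load  L4 | P0:S(60), P1:I, P2:I, P3:I | bus: BusRd
[20] P2: load  L1 | P0:S(73), P1:S(73), P2:S(73), P3:S(73) | bus: BusRd
[21] P2: load  L1 | P0:S(73), P1:S(73), P2:S(73), P3:S(73) | bus: none

state = S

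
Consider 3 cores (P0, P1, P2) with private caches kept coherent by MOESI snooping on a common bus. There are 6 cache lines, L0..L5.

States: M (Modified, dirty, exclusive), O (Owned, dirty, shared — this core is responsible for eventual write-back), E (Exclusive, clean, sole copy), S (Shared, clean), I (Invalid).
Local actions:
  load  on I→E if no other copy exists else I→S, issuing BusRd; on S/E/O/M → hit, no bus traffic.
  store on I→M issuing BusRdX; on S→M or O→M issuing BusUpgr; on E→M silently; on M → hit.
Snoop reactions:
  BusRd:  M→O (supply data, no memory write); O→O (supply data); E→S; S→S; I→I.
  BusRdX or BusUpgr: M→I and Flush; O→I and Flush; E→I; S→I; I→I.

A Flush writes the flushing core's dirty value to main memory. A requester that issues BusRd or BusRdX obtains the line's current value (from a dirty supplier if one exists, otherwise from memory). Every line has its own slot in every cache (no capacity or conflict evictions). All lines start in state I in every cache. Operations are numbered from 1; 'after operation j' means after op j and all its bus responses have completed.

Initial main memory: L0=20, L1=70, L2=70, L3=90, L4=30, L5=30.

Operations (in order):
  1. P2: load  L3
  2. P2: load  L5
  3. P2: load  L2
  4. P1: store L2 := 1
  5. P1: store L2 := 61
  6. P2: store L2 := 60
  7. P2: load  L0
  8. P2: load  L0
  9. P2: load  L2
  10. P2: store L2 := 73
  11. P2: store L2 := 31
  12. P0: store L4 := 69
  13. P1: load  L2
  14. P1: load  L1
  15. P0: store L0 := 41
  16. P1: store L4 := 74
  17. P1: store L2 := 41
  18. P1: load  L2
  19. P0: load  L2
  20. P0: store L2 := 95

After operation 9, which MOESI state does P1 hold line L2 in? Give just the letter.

state = I

[1] P2: load  L3 | P0:I, P1:I, P2:E(90) | bus: BusRd
[2] P2: load  L5 | P0:I, P1:I, P2:E(30) | bus: BusRd
[3] P2: load  L2 | P0:I, P1:I, P2:E(70) | bus: BusRd
[4] P1: store L2 := 1 | P0:I, P1:M(1), P2:I | bus: BusRdX
[5] P1: store L2 := 61 | P0:I, P1:M(61), P2:I | bus: none
[6] P2: store L2 := 60 | P0:I, P1:I, P2:M(60) | bus: BusRdX,Flush
[7] P2: load  L0 | P0:I, P1:I, P2:E(20) | bus: BusRd
[8] P2: load  L0 | P0:I, P1:I, P2:E(20) | bus: none
[9] P2: load  L2 | P0:I, P1:I, P2:M(60) | bus: none
[10] P2: store L2 := 73 | P0:I, P1:I, P2:M(73) | bus: none
[11] P2: store L2 := 31 | P0:I, P1:I, P2:M(31) | bus: none
[12] P0: store L4 := 69 | P0:M(69), P1:I, P2:I | bus: BusRdX
[13] P1: load  L2 | P0:I, P1:S(31), P2:O(31) | bus: BusRd
[14] P1: load  L1 | P0:I, P1:E(70), P2:I | bus: BusRd
[15] P0: store L0 := 41 | P0:M(41), P1:I, P2:I | bus: BusRdX
[16] P1: store L4 := 74 | P0:I, P1:M(74), P2:I | bus: BusRdX,Flush
[17] P1: store L2 := 41 | P0:I, P1:M(41), P2:I | bus: BusUpgr,Flush
[18] P1: load  L2 | P0:I, P1:M(41), P2:I | bus: none
[19] P0: load  L2 | P0:S(41), P1:O(41), P2:I | bus: BusRd
[20] P0: store L2 := 95 | P0:M(95), P1:I, P2:I | bus: BusUpgr,Flush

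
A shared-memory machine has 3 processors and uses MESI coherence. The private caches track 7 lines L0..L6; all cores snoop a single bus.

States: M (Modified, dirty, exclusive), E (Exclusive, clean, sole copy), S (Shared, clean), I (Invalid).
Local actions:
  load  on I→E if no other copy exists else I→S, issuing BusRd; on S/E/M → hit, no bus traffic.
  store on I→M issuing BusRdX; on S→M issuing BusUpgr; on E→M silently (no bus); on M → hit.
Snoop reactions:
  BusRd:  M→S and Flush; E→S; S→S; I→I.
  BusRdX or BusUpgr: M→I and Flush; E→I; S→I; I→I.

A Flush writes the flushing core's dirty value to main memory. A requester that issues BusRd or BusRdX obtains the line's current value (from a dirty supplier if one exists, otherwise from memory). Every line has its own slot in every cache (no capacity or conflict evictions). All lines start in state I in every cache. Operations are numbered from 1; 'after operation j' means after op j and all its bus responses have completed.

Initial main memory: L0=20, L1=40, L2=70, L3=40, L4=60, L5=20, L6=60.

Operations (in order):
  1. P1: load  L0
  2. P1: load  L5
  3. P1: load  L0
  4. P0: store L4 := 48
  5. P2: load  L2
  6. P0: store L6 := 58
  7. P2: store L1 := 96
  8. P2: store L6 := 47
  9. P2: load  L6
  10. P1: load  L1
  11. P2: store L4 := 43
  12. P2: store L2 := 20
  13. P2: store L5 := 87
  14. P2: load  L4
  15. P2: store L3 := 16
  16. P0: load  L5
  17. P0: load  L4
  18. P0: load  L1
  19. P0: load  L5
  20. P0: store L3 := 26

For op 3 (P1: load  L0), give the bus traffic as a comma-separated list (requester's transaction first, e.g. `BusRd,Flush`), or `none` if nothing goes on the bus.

1. P1: load  L0  bus=[BusRd]  L0: P0=I P1=E P2=I  mem[L0]=20
2. P1: load  L5  bus=[BusRd]  L5: P0=I P1=E P2=I  mem[L5]=20
3. P1: load  L0  bus=[-]  L0: P0=I P1=E P2=I  mem[L0]=20
4. P0: store L4 := 48  bus=[BusRdX]  L4: P0=M P1=I P2=I  mem[L4]=60
5. P2: load  L2  bus=[BusRd]  L2: P0=I P1=I P2=E  mem[L2]=70
6. P0: store L6 := 58  bus=[BusRdX]  L6: P0=M P1=I P2=I  mem[L6]=60
7. P2: store L1 := 96  bus=[BusRdX]  L1: P0=I P1=I P2=M  mem[L1]=40
8. P2: store L6 := 47  bus=[BusRdX,Flush]  L6: P0=I P1=I P2=M  mem[L6]=58
9. P2: load  L6  bus=[-]  L6: P0=I P1=I P2=M  mem[L6]=58
10. P1: load  L1  bus=[BusRd,Flush]  L1: P0=I P1=S P2=S  mem[L1]=96
11. P2: store L4 := 43  bus=[BusRdX,Flush]  L4: P0=I P1=I P2=M  mem[L4]=48
12. P2: store L2 := 20  bus=[-]  L2: P0=I P1=I P2=M  mem[L2]=70
13. P2: store L5 := 87  bus=[BusRdX]  L5: P0=I P1=I P2=M  mem[L5]=20
14. P2: load  L4  bus=[-]  L4: P0=I P1=I P2=M  mem[L4]=48
15. P2: store L3 := 16  bus=[BusRdX]  L3: P0=I P1=I P2=M  mem[L3]=40
16. P0: load  L5  bus=[BusRd,Flush]  L5: P0=S P1=I P2=S  mem[L5]=87
17. P0: load  L4  bus=[BusRd,Flush]  L4: P0=S P1=I P2=S  mem[L4]=43
18. P0: load  L1  bus=[BusRd]  L1: P0=S P1=S P2=S  mem[L1]=96
19. P0: load  L5  bus=[-]  L5: P0=S P1=I P2=S  mem[L5]=87
20. P0: store L3 := 26  bus=[BusRdX,Flush]  L3: P0=M P1=I P2=I  mem[L3]=16

bus = none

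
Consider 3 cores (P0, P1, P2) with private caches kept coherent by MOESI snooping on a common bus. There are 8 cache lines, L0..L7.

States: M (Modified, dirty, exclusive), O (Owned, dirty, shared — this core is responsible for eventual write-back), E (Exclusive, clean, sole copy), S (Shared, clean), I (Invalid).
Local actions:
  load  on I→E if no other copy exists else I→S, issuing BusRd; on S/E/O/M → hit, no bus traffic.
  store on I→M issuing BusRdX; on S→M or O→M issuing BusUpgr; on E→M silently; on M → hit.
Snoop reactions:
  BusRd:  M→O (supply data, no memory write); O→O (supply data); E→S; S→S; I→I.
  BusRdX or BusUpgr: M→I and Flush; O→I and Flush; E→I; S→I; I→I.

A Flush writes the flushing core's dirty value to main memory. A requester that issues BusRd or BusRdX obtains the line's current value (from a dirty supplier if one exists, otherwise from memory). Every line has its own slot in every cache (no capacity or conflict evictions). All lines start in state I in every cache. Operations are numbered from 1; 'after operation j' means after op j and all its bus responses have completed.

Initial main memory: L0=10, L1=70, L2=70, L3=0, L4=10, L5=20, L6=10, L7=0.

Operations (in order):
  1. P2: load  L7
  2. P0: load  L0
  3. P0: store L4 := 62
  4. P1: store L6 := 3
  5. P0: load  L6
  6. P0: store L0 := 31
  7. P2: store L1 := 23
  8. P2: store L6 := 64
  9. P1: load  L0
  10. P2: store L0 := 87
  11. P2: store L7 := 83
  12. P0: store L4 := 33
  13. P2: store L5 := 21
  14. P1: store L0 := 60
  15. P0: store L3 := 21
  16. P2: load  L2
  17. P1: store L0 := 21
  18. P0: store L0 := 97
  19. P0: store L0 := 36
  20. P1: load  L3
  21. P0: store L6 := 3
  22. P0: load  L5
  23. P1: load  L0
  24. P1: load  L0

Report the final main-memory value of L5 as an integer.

  op1 P2: load  L7 → I/I/E on L7; bus BusRd; mem=0
  op2 P0: load  L0 → E/I/I on L0; bus BusRd; mem=10
  op3 P0: store L4 := 62 → M/I/I on L4; bus BusRdX; mem=10
  op4 P1: store L6 := 3 → I/M/I on L6; bus BusRdX; mem=10
  op5 P0: load  L6 → S/O/I on L6; bus BusRd; mem=10
  op6 P0: store L0 := 31 → M/I/I on L0; bus (none); mem=10
  op7 P2: store L1 := 23 → I/I/M on L1; bus BusRdX; mem=70
  op8 P2: store L6 := 64 → I/I/M on L6; bus BusRdX Flush; mem=3
  op9 P1: load  L0 → O/S/I on L0; bus BusRd; mem=10
  op10 P2: store L0 := 87 → I/I/M on L0; bus BusRdX Flush; mem=31
  op11 P2: store L7 := 83 → I/I/M on L7; bus (none); mem=0
  op12 P0: store L4 := 33 → M/I/I on L4; bus (none); mem=10
  op13 P2: store L5 := 21 → I/I/M on L5; bus BusRdX; mem=20
  op14 P1: store L0 := 60 → I/M/I on L0; bus BusRdX Flush; mem=87
  op15 P0: store L3 := 21 → M/I/I on L3; bus BusRdX; mem=0
  op16 P2: load  L2 → I/I/E on L2; bus BusRd; mem=70
  op17 P1: store L0 := 21 → I/M/I on L0; bus (none); mem=87
  op18 P0: store L0 := 97 → M/I/I on L0; bus BusRdX Flush; mem=21
  op19 P0: store L0 := 36 → M/I/I on L0; bus (none); mem=21
  op20 P1: load  L3 → O/S/I on L3; bus BusRd; mem=0
  op21 P0: store L6 := 3 → M/I/I on L6; bus BusRdX Flush; mem=64
  op22 P0: load  L5 → S/I/O on L5; bus BusRd; mem=20
  op23 P1: load  L0 → O/S/I on L0; bus BusRd; mem=21
  op24 P1: load  L0 → O/S/I on L0; bus (none); mem=21

memory[L5] = 20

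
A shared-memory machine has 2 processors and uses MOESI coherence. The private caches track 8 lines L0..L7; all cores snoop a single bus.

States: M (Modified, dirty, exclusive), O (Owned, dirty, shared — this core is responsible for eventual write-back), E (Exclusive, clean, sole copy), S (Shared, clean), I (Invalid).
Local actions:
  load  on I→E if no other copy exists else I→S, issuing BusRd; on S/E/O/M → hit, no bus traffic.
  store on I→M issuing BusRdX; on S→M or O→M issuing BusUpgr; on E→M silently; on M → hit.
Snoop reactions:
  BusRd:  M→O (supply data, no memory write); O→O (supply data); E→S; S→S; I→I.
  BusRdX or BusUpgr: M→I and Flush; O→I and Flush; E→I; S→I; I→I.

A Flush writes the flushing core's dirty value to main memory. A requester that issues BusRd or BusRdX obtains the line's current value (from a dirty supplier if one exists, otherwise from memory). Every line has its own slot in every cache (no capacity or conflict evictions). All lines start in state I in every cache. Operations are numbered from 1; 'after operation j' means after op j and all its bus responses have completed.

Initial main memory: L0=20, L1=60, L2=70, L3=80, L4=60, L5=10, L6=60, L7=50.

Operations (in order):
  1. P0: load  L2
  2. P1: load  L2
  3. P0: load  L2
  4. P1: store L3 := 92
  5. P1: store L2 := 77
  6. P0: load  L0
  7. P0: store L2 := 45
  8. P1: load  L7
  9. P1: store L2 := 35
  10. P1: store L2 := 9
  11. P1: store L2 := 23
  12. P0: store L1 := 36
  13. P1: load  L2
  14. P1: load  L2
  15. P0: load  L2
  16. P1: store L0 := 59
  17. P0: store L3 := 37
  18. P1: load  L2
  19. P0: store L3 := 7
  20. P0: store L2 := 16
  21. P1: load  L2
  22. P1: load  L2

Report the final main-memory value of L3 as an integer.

1. P0: load  L2  bus=[BusRd]  L2: P0=E P1=I  mem[L2]=70
2. P1: load  L2  bus=[BusRd]  L2: P0=S P1=S  mem[L2]=70
3. P0: load  L2  bus=[-]  L2: P0=S P1=S  mem[L2]=70
4. P1: store L3 := 92  bus=[BusRdX]  L3: P0=I P1=M  mem[L3]=80
5. P1: store L2 := 77  bus=[BusUpgr]  L2: P0=I P1=M  mem[L2]=70
6. P0: load  L0  bus=[BusRd]  L0: P0=E P1=I  mem[L0]=20
7. P0: store L2 := 45  bus=[BusRdX,Flush]  L2: P0=M P1=I  mem[L2]=77
8. P1: load  L7  bus=[BusRd]  L7: P0=I P1=E  mem[L7]=50
9. P1: store L2 := 35  bus=[BusRdX,Flush]  L2: P0=I P1=M  mem[L2]=45
10. P1: store L2 := 9  bus=[-]  L2: P0=I P1=M  mem[L2]=45
11. P1: store L2 := 23  bus=[-]  L2: P0=I P1=M  mem[L2]=45
12. P0: store L1 := 36  bus=[BusRdX]  L1: P0=M P1=I  mem[L1]=60
13. P1: load  L2  bus=[-]  L2: P0=I P1=M  mem[L2]=45
14. P1: load  L2  bus=[-]  L2: P0=I P1=M  mem[L2]=45
15. P0: load  L2  bus=[BusRd]  L2: P0=S P1=O  mem[L2]=45
16. P1: store L0 := 59  bus=[BusRdX]  L0: P0=I P1=M  mem[L0]=20
17. P0: store L3 := 37  bus=[BusRdX,Flush]  L3: P0=M P1=I  mem[L3]=92
18. P1: load  L2  bus=[-]  L2: P0=S P1=O  mem[L2]=45
19. P0: store L3 := 7  bus=[-]  L3: P0=M P1=I  mem[L3]=92
20. P0: store L2 := 16  bus=[BusUpgr,Flush]  L2: P0=M P1=I  mem[L2]=23
21. P1: load  L2  bus=[BusRd]  L2: P0=O P1=S  mem[L2]=23
22. P1: load  L2  bus=[-]  L2: P0=O P1=S  mem[L2]=23

memory[L3] = 92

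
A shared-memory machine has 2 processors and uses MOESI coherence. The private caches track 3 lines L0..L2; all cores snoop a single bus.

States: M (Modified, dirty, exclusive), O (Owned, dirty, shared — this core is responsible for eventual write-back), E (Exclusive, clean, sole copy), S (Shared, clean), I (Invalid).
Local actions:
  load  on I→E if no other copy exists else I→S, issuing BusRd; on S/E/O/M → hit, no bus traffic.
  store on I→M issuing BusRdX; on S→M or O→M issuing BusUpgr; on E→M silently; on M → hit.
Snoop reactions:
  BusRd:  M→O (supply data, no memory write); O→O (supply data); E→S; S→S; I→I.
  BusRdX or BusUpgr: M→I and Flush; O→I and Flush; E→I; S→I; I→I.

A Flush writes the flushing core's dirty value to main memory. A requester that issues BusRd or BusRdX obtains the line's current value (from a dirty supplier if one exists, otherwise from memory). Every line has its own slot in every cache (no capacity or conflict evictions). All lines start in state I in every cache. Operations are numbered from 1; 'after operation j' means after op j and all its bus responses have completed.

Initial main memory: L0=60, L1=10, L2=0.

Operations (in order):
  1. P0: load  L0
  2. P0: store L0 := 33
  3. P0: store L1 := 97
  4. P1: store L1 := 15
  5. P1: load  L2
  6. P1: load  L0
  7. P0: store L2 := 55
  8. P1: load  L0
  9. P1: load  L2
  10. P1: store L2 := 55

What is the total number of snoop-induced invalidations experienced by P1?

step 1: P0: load  L0  ⟶  EI  (L0)  txn=BusRd  M[L0]=60
step 2: P0: store L0 := 33  ⟶  MI  (L0)  txn=∅  M[L0]=60
step 3: P0: store L1 := 97  ⟶  MI  (L1)  txn=BusRdX  M[L1]=10
step 4: P1: store L1 := 15  ⟶  IM  (L1)  txn=BusRdX+Flush  M[L1]=97
step 5: P1: load  L2  ⟶  IE  (L2)  txn=BusRd  M[L2]=0
step 6: P1: load  L0  ⟶  OS  (L0)  txn=BusRd  M[L0]=60
step 7: P0: store L2 := 55  ⟶  MI  (L2)  txn=BusRdX  M[L2]=0
step 8: P1: load  L0  ⟶  OS  (L0)  txn=∅  M[L0]=60
step 9: P1: load  L2  ⟶  OS  (L2)  txn=BusRd  M[L2]=0
step 10: P1: store L2 := 55  ⟶  IM  (L2)  txn=BusUpgr+Flush  M[L2]=55

invalidations = 1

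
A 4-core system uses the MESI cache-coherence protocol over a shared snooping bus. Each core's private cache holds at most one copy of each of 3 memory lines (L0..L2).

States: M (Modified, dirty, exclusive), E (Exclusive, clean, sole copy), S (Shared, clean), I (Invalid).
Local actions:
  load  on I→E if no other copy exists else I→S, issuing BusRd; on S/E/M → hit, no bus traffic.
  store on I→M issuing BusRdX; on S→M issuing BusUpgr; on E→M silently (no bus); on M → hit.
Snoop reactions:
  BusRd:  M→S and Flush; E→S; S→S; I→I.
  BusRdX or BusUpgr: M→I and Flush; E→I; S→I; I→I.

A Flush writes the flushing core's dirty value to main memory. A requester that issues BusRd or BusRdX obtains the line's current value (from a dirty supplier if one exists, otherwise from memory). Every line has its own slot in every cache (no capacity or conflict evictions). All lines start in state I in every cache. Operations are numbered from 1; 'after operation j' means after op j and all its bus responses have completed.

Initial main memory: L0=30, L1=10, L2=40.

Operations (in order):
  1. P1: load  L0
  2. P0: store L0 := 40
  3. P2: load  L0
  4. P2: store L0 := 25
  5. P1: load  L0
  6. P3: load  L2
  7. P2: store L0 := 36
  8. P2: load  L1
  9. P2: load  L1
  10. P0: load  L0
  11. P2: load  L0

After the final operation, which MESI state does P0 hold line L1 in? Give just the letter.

state = I

  op1 P1: load  L0 → I/E/I/I on L0; bus BusRd; mem=30
  op2 P0: store L0 := 40 → M/I/I/I on L0; bus BusRdX; mem=30
  op3 P2: load  L0 → S/I/S/I on L0; bus BusRd Flush; mem=40
  op4 P2: store L0 := 25 → I/I/M/I on L0; bus BusUpgr; mem=40
  op5 P1: load  L0 → I/S/S/I on L0; bus BusRd Flush; mem=25
  op6 P3: load  L2 → I/I/I/E on L2; bus BusRd; mem=40
  op7 P2: store L0 := 36 → I/I/M/I on L0; bus BusUpgr; mem=25
  op8 P2: load  L1 → I/I/E/I on L1; bus BusRd; mem=10
  op9 P2: load  L1 → I/I/E/I on L1; bus (none); mem=10
  op10 P0: load  L0 → S/I/S/I on L0; bus BusRd Flush; mem=36
  op11 P2: load  L0 → S/I/S/I on L0; bus (none); mem=36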